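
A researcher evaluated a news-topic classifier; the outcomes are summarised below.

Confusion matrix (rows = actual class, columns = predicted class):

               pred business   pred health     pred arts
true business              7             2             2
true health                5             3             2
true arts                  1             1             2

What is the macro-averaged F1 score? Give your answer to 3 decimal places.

Per-class F1 score (2·TP/(2·TP+FP+FN)):
  business: TP=7, FP=5+1=6, FN=2+2=4 → 14/24 = 0.5833
  health: TP=3, FP=2+1=3, FN=5+2=7 → 6/16 = 0.3750
  arts: TP=2, FP=2+2=4, FN=1+1=2 → 4/10 = 0.4000
Macro-F1 score = mean = (0.5833 + 0.3750 + 0.4000) / 3 = 0.453

0.453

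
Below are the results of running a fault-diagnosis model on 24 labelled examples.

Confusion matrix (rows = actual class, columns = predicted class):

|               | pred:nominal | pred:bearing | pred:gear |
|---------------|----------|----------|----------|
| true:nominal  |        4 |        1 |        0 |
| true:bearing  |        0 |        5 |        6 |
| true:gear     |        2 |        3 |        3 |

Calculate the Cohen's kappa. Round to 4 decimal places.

Observed agreement pₒ = trace/N = 12/24 = 0.50000
Expected agreement pₑ = Σ (rowᵢ·colᵢ)/N² = (5·6 + 11·9 + 8·9)/24² = 0.34896
κ = (pₒ − pₑ)/(1 − pₑ) = (0.50000 − 0.34896)/(1 − 0.34896) = 0.2320

0.2320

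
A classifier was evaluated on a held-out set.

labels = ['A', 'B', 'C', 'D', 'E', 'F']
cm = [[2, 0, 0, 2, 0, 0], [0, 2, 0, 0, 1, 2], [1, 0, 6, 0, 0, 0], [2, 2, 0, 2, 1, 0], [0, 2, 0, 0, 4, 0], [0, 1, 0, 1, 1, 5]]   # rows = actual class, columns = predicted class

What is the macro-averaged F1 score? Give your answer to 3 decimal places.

Per-class F1 score (2·TP/(2·TP+FP+FN)):
  A: TP=2, FP=0+1+2+0+0=3, FN=0+0+2+0+0=2 → 4/9 = 0.4444
  B: TP=2, FP=0+0+2+2+1=5, FN=0+0+0+1+2=3 → 4/12 = 0.3333
  C: TP=6, FP=0+0+0+0+0=0, FN=1+0+0+0+0=1 → 12/13 = 0.9231
  D: TP=2, FP=2+0+0+0+1=3, FN=2+2+0+1+0=5 → 4/12 = 0.3333
  E: TP=4, FP=0+1+0+1+1=3, FN=0+2+0+0+0=2 → 8/13 = 0.6154
  F: TP=5, FP=0+2+0+0+0=2, FN=0+1+0+1+1=3 → 10/15 = 0.6667
Macro-F1 score = mean = (0.4444 + 0.3333 + 0.9231 + 0.3333 + 0.6154 + 0.6667) / 6 = 0.553

0.553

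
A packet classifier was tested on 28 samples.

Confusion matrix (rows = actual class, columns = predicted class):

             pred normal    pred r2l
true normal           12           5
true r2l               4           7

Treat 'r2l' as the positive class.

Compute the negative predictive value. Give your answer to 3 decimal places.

NPV = TN/(TN+FN) = 12/(12+4) = 0.750

0.750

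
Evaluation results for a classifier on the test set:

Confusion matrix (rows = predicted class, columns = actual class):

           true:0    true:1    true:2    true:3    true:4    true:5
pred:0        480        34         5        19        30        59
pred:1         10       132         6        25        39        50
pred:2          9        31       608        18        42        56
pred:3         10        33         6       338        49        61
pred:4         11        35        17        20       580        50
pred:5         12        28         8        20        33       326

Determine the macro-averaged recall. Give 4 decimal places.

0.7247

Per-class recall (TP/(TP+FN)):
  0: TP=480, FN=10+9+10+11+12=52 → 480/532 = 0.90226
  1: TP=132, FN=34+31+33+35+28=161 → 132/293 = 0.45051
  2: TP=608, FN=5+6+6+17+8=42 → 608/650 = 0.93538
  3: TP=338, FN=19+25+18+20+20=102 → 338/440 = 0.76818
  4: TP=580, FN=30+39+42+49+33=193 → 580/773 = 0.75032
  5: TP=326, FN=59+50+56+61+50=276 → 326/602 = 0.54153
Macro-recall = mean = (0.90226 + 0.45051 + 0.93538 + 0.76818 + 0.75032 + 0.54153) / 6 = 0.7247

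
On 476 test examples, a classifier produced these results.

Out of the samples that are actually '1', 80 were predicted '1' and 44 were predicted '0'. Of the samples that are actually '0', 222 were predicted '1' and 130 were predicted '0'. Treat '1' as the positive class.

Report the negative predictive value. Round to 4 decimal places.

NPV = TN/(TN+FN) = 130/(130+44) = 0.7471

0.7471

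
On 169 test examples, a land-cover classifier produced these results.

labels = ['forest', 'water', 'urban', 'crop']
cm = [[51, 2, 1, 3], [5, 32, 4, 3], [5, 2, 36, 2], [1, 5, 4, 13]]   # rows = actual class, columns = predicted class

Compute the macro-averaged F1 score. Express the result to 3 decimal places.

Per-class F1 score (2·TP/(2·TP+FP+FN)):
  forest: TP=51, FP=5+5+1=11, FN=2+1+3=6 → 102/119 = 0.8571
  water: TP=32, FP=2+2+5=9, FN=5+4+3=12 → 64/85 = 0.7529
  urban: TP=36, FP=1+4+4=9, FN=5+2+2=9 → 72/90 = 0.8000
  crop: TP=13, FP=3+3+2=8, FN=1+5+4=10 → 26/44 = 0.5909
Macro-F1 score = mean = (0.8571 + 0.7529 + 0.8000 + 0.5909) / 4 = 0.750

0.750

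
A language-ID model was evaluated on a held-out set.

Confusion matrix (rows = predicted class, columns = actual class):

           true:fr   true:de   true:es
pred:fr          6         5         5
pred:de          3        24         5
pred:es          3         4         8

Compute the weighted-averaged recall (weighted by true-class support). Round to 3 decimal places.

0.603

Per-class recall (TP/(TP+FN)):
  fr: TP=6, FN=3+3=6 → 6/12 = 0.5000
  de: TP=24, FN=5+4=9 → 24/33 = 0.7273
  es: TP=8, FN=5+5=10 → 8/18 = 0.4444
Weighted-recall = Σ (supportᵢ/N)·recallᵢ with N=63: (12/63)·0.5000 + (33/63)·0.7273 + (18/63)·0.4444 = 0.603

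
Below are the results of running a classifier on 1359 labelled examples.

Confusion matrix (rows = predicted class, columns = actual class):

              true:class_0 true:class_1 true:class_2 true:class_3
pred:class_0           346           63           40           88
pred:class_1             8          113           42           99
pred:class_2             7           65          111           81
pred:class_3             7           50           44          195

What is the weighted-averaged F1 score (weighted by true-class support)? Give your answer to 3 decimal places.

Per-class F1 score (2·TP/(2·TP+FP+FN)):
  class_0: TP=346, FP=63+40+88=191, FN=8+7+7=22 → 692/905 = 0.7646
  class_1: TP=113, FP=8+42+99=149, FN=63+65+50=178 → 226/553 = 0.4087
  class_2: TP=111, FP=7+65+81=153, FN=40+42+44=126 → 222/501 = 0.4431
  class_3: TP=195, FP=7+50+44=101, FN=88+99+81=268 → 390/759 = 0.5138
Weighted-F1 score = Σ (supportᵢ/N)·F1 scoreᵢ with N=1359: (368/1359)·0.7646 + (291/1359)·0.4087 + (237/1359)·0.4431 + (463/1359)·0.5138 = 0.547

0.547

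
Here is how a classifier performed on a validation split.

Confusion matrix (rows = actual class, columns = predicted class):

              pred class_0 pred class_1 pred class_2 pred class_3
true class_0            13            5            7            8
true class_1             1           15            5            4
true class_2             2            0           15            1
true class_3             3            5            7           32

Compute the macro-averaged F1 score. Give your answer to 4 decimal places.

0.5931

Per-class F1 score (2·TP/(2·TP+FP+FN)):
  class_0: TP=13, FP=1+2+3=6, FN=5+7+8=20 → 26/52 = 0.50000
  class_1: TP=15, FP=5+0+5=10, FN=1+5+4=10 → 30/50 = 0.60000
  class_2: TP=15, FP=7+5+7=19, FN=2+0+1=3 → 30/52 = 0.57692
  class_3: TP=32, FP=8+4+1=13, FN=3+5+7=15 → 64/92 = 0.69565
Macro-F1 score = mean = (0.50000 + 0.60000 + 0.57692 + 0.69565) / 4 = 0.5931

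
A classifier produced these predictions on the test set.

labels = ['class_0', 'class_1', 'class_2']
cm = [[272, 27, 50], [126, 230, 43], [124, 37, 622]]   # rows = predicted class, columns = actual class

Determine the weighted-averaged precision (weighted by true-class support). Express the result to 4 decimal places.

Per-class precision (TP/(TP+FP)):
  class_0: TP=272, FP=27+50=77 → 272/349 = 0.77937
  class_1: TP=230, FP=126+43=169 → 230/399 = 0.57644
  class_2: TP=622, FP=124+37=161 → 622/783 = 0.79438
Weighted-precision = Σ (supportᵢ/N)·precisionᵢ with N=1531: (522/1531)·0.77937 + (294/1531)·0.57644 + (715/1531)·0.79438 = 0.7474

0.7474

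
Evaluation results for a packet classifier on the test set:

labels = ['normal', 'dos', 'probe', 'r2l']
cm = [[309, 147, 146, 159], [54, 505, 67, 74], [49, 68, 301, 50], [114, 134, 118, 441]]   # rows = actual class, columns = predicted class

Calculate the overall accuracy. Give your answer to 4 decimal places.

0.5687

Accuracy = trace / total = (309+505+301+441=1556) / 2736 = 1556/2736 = 0.5687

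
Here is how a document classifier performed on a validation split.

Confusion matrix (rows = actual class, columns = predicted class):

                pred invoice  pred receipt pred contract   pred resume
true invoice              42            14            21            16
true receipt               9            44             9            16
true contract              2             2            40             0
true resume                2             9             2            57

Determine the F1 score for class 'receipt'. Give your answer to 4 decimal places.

0.5986

F1 score = 2·TP/(2·TP+FP+FN).
receipt: TP=44, FP=14+2+9=25, FN=9+9+16=34 → 88/147 = 0.59864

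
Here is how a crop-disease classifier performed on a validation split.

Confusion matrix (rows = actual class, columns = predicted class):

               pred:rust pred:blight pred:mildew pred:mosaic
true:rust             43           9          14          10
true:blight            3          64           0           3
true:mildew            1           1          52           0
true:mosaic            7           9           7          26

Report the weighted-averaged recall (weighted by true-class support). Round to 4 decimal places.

Per-class recall (TP/(TP+FN)):
  rust: TP=43, FN=9+14+10=33 → 43/76 = 0.56579
  blight: TP=64, FN=3+0+3=6 → 64/70 = 0.91429
  mildew: TP=52, FN=1+1+0=2 → 52/54 = 0.96296
  mosaic: TP=26, FN=7+9+7=23 → 26/49 = 0.53061
Weighted-recall = Σ (supportᵢ/N)·recallᵢ with N=249: (76/249)·0.56579 + (70/249)·0.91429 + (54/249)·0.96296 + (49/249)·0.53061 = 0.7430

0.7430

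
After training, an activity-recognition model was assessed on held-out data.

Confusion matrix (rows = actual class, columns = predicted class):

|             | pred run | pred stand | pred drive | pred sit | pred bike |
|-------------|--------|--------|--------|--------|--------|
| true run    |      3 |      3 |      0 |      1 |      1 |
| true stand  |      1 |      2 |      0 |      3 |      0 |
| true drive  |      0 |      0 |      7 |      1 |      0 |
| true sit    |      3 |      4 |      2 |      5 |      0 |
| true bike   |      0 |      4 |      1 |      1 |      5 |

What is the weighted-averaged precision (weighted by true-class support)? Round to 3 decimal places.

Per-class precision (TP/(TP+FP)):
  run: TP=3, FP=1+0+3+0=4 → 3/7 = 0.4286
  stand: TP=2, FP=3+0+4+4=11 → 2/13 = 0.1538
  drive: TP=7, FP=0+0+2+1=3 → 7/10 = 0.7000
  sit: TP=5, FP=1+3+1+1=6 → 5/11 = 0.4545
  bike: TP=5, FP=1+0+0+0=1 → 5/6 = 0.8333
Weighted-precision = Σ (supportᵢ/N)·precisionᵢ with N=47: (8/47)·0.4286 + (6/47)·0.1538 + (8/47)·0.7000 + (14/47)·0.4545 + (11/47)·0.8333 = 0.542

0.542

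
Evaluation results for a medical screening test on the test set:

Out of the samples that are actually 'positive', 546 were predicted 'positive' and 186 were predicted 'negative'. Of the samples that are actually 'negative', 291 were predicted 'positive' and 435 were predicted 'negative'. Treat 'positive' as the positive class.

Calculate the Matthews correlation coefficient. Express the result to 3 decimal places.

0.349

MCC = (TP·TN − FP·FN) / √((TP+FP)(TP+FN)(TN+FP)(TN+FN))
Numerator = 546·435 − 291·186 = 183384
Denominator = √(837·732·726·621) = √276226130664 = 525572.1936
MCC = 183384 / 525572.1936 = 0.349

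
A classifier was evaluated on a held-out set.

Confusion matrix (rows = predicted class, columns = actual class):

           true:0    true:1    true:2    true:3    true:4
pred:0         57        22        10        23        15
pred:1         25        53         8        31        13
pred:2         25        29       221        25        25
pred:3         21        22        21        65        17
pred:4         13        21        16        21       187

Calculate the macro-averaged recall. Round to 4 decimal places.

0.5374

Per-class recall (TP/(TP+FN)):
  0: TP=57, FN=25+25+21+13=84 → 57/141 = 0.40426
  1: TP=53, FN=22+29+22+21=94 → 53/147 = 0.36054
  2: TP=221, FN=10+8+21+16=55 → 221/276 = 0.80072
  3: TP=65, FN=23+31+25+21=100 → 65/165 = 0.39394
  4: TP=187, FN=15+13+25+17=70 → 187/257 = 0.72763
Macro-recall = mean = (0.40426 + 0.36054 + 0.80072 + 0.39394 + 0.72763) / 5 = 0.5374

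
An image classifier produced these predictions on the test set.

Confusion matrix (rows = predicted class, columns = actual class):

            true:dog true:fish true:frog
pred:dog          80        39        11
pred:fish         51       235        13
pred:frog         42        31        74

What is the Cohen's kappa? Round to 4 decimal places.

Observed agreement pₒ = trace/N = 389/576 = 0.67535
Expected agreement pₑ = Σ (rowᵢ·colᵢ)/N² = (173·130 + 305·299 + 98·147)/576² = 0.38608
κ = (pₒ − pₑ)/(1 − pₑ) = (0.67535 − 0.38608)/(1 − 0.38608) = 0.4712

0.4712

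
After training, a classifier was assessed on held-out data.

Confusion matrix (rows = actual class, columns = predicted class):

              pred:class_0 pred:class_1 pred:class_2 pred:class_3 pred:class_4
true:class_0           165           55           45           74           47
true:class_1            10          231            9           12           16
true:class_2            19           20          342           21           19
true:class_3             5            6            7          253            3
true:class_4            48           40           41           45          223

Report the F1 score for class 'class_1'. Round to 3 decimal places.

F1 score = 2·TP/(2·TP+FP+FN).
class_1: TP=231, FP=55+20+6+40=121, FN=10+9+12+16=47 → 462/630 = 0.7333

0.733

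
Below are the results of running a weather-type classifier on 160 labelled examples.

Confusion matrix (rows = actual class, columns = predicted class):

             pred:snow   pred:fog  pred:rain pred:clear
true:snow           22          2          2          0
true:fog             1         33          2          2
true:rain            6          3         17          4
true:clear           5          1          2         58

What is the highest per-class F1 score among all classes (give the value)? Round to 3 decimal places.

0.892

Per-class F1 score (2·TP/(2·TP+FP+FN)):
  snow: TP=22, FP=1+6+5=12, FN=2+2+0=4 → 44/60 = 0.7333
  fog: TP=33, FP=2+3+1=6, FN=1+2+2=5 → 66/77 = 0.8571
  rain: TP=17, FP=2+2+2=6, FN=6+3+4=13 → 34/53 = 0.6415
  clear: TP=58, FP=0+2+4=6, FN=5+1+2=8 → 116/130 = 0.8923
Highest is class 'clear' with F1 score = 0.892.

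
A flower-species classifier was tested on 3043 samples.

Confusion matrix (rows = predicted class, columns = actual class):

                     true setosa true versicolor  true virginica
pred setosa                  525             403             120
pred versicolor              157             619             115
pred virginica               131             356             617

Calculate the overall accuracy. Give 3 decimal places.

0.579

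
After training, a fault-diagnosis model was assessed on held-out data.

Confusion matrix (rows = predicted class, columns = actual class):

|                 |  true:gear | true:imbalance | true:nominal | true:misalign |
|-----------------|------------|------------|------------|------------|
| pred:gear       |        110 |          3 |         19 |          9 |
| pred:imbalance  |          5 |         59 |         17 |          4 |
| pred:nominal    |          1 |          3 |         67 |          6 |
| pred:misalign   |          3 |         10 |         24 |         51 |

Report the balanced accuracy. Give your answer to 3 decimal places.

0.742

Balanced accuracy = mean of per-class recall.
  gear: recall = 110/119 = 0.9244
  imbalance: recall = 59/75 = 0.7867
  nominal: recall = 67/127 = 0.5276
  misalign: recall = 51/70 = 0.7286
Mean = (0.9244 + 0.7867 + 0.5276 + 0.7286) / 4 = 0.742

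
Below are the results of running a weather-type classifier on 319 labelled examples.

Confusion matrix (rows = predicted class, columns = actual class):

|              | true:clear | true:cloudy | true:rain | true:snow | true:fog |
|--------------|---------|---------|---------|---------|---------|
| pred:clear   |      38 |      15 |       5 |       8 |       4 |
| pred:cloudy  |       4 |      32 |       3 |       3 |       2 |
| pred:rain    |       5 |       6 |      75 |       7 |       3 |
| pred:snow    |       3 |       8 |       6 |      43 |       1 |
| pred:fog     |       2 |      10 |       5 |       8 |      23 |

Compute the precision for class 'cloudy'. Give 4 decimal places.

precision = TP/(TP+FP).
cloudy: TP=32, FP=4+3+3+2=12 → 32/44 = 0.72727

0.7273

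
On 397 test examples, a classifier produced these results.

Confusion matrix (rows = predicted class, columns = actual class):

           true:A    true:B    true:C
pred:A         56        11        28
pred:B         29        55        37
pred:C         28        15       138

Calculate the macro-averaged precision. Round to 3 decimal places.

Per-class precision (TP/(TP+FP)):
  A: TP=56, FP=11+28=39 → 56/95 = 0.5895
  B: TP=55, FP=29+37=66 → 55/121 = 0.4545
  C: TP=138, FP=28+15=43 → 138/181 = 0.7624
Macro-precision = mean = (0.5895 + 0.4545 + 0.7624) / 3 = 0.602

0.602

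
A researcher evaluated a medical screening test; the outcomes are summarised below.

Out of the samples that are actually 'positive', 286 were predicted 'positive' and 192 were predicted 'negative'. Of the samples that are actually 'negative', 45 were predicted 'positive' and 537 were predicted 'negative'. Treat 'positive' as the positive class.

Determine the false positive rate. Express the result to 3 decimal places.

0.077

FPR = FP/(FP+TN) = 45/(45+537) = 0.077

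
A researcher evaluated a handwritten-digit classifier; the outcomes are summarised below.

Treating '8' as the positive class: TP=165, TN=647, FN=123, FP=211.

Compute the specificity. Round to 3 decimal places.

Specificity = TN/(TN+FP) = 647/(647+211) = 0.754

0.754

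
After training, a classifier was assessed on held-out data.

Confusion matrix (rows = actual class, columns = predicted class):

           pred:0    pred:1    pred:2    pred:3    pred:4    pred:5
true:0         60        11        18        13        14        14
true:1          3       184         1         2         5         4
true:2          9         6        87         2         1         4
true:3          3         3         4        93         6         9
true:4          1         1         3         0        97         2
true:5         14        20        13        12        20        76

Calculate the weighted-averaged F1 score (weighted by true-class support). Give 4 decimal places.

Per-class F1 score (2·TP/(2·TP+FP+FN)):
  0: TP=60, FP=3+9+3+1+14=30, FN=11+18+13+14+14=70 → 120/220 = 0.54545
  1: TP=184, FP=11+6+3+1+20=41, FN=3+1+2+5+4=15 → 368/424 = 0.86792
  2: TP=87, FP=18+1+4+3+13=39, FN=9+6+2+1+4=22 → 174/235 = 0.74043
  3: TP=93, FP=13+2+2+0+12=29, FN=3+3+4+6+9=25 → 186/240 = 0.77500
  4: TP=97, FP=14+5+1+6+20=46, FN=1+1+3+0+2=7 → 194/247 = 0.78543
  5: TP=76, FP=14+4+4+9+2=33, FN=14+20+13+12+20=79 → 152/264 = 0.57576
Weighted-F1 score = Σ (supportᵢ/N)·F1 scoreᵢ with N=815: (130/815)·0.54545 + (199/815)·0.86792 + (109/815)·0.74043 + (118/815)·0.77500 + (104/815)·0.78543 + (155/815)·0.57576 = 0.7199

0.7199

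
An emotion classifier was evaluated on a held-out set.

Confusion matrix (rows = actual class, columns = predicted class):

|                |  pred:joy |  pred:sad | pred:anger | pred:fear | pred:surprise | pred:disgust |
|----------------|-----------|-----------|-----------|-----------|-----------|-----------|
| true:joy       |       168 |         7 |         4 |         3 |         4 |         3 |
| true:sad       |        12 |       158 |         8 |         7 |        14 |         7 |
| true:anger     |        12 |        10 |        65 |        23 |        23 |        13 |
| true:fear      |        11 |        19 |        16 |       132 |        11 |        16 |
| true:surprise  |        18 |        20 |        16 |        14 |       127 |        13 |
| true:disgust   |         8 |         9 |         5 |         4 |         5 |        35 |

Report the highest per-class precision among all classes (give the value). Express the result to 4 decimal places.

0.7336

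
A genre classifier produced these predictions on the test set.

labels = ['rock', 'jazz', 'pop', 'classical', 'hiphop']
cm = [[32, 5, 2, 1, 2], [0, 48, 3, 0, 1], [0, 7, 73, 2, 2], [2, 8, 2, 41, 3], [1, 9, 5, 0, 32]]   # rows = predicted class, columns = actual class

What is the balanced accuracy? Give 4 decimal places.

Balanced accuracy = mean of per-class recall.
  rock: recall = 32/35 = 0.91429
  jazz: recall = 48/77 = 0.62338
  pop: recall = 73/85 = 0.85882
  classical: recall = 41/44 = 0.93182
  hiphop: recall = 32/40 = 0.80000
Mean = (0.91429 + 0.62338 + 0.85882 + 0.93182 + 0.80000) / 5 = 0.8257

0.8257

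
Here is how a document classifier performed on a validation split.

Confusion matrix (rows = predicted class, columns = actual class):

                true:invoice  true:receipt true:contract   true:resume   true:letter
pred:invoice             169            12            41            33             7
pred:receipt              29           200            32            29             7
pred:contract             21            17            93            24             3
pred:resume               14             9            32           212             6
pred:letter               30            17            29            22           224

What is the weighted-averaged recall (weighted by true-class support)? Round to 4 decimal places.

0.6845

Per-class recall (TP/(TP+FN)):
  invoice: TP=169, FN=29+21+14+30=94 → 169/263 = 0.64259
  receipt: TP=200, FN=12+17+9+17=55 → 200/255 = 0.78431
  contract: TP=93, FN=41+32+32+29=134 → 93/227 = 0.40969
  resume: TP=212, FN=33+29+24+22=108 → 212/320 = 0.66250
  letter: TP=224, FN=7+7+3+6=23 → 224/247 = 0.90688
Weighted-recall = Σ (supportᵢ/N)·recallᵢ with N=1312: (263/1312)·0.64259 + (255/1312)·0.78431 + (227/1312)·0.40969 + (320/1312)·0.66250 + (247/1312)·0.90688 = 0.6845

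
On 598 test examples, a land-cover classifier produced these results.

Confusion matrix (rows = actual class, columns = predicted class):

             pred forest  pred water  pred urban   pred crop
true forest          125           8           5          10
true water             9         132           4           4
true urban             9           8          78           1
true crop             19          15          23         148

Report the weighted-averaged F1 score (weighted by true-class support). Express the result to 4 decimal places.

Per-class F1 score (2·TP/(2·TP+FP+FN)):
  forest: TP=125, FP=9+9+19=37, FN=8+5+10=23 → 250/310 = 0.80645
  water: TP=132, FP=8+8+15=31, FN=9+4+4=17 → 264/312 = 0.84615
  urban: TP=78, FP=5+4+23=32, FN=9+8+1=18 → 156/206 = 0.75728
  crop: TP=148, FP=10+4+1=15, FN=19+15+23=57 → 296/368 = 0.80435
Weighted-F1 score = Σ (supportᵢ/N)·F1 scoreᵢ with N=598: (148/598)·0.80645 + (149/598)·0.84615 + (96/598)·0.75728 + (205/598)·0.80435 = 0.8077

0.8077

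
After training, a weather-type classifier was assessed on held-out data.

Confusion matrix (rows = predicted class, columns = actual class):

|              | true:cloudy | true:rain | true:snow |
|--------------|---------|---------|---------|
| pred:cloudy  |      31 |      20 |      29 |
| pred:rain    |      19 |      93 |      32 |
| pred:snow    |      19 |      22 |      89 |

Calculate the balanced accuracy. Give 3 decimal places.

Balanced accuracy = mean of per-class recall.
  cloudy: recall = 31/69 = 0.4493
  rain: recall = 93/135 = 0.6889
  snow: recall = 89/150 = 0.5933
Mean = (0.4493 + 0.6889 + 0.5933) / 3 = 0.577

0.577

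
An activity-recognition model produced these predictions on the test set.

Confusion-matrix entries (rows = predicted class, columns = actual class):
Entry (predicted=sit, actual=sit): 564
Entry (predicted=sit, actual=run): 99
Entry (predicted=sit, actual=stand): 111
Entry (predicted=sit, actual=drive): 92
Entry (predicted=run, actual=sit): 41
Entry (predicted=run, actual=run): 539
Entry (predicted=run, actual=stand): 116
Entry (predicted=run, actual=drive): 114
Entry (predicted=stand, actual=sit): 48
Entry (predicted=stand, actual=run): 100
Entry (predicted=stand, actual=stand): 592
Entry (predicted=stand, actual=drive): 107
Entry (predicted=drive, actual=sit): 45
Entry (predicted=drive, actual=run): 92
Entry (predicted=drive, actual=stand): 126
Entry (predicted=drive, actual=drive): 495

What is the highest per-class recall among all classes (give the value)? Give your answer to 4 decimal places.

Per-class recall (TP/(TP+FN)):
  sit: TP=564, FN=41+48+45=134 → 564/698 = 0.80802
  run: TP=539, FN=99+100+92=291 → 539/830 = 0.64940
  stand: TP=592, FN=111+116+126=353 → 592/945 = 0.62646
  drive: TP=495, FN=92+114+107=313 → 495/808 = 0.61262
Highest is class 'sit' with recall = 0.8080.

0.8080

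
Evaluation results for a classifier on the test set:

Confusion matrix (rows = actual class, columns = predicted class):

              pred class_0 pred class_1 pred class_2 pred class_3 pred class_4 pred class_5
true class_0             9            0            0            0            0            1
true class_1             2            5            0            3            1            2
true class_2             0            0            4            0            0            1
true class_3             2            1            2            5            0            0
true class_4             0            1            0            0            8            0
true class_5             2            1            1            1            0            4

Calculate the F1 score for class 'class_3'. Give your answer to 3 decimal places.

F1 score = 2·TP/(2·TP+FP+FN).
class_3: TP=5, FP=0+3+0+0+1=4, FN=2+1+2+0+0=5 → 10/19 = 0.5263

0.526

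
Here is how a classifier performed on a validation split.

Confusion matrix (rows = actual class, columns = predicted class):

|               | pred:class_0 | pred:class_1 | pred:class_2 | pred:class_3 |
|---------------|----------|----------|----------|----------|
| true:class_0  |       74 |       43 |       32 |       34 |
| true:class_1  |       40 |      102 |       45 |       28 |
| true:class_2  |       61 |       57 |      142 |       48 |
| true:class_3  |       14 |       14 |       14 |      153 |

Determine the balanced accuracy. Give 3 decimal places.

Balanced accuracy = mean of per-class recall.
  class_0: recall = 74/183 = 0.4044
  class_1: recall = 102/215 = 0.4744
  class_2: recall = 142/308 = 0.4610
  class_3: recall = 153/195 = 0.7846
Mean = (0.4044 + 0.4744 + 0.4610 + 0.7846) / 4 = 0.531

0.531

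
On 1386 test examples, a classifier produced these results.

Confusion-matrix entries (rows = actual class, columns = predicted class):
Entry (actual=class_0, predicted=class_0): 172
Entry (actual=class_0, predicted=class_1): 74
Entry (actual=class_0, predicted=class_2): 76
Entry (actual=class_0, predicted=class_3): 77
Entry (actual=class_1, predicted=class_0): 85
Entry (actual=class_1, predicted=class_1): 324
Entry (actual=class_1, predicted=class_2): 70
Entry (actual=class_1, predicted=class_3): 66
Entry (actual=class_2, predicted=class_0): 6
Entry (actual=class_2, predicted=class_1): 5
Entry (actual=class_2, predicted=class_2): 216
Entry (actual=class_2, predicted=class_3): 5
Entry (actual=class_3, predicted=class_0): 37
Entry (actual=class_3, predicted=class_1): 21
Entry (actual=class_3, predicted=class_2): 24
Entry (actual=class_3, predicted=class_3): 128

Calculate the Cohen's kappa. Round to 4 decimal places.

0.4681

Observed agreement pₒ = trace/N = 840/1386 = 0.60606
Expected agreement pₑ = Σ (rowᵢ·colᵢ)/N² = (399·300 + 545·424 + 232·386 + 210·276)/1386² = 0.25939
κ = (pₒ − pₑ)/(1 − pₑ) = (0.60606 − 0.25939)/(1 − 0.25939) = 0.4681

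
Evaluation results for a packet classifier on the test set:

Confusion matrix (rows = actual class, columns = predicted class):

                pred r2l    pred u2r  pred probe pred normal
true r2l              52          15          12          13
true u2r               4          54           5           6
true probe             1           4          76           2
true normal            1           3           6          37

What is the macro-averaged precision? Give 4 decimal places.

0.7532

Per-class precision (TP/(TP+FP)):
  r2l: TP=52, FP=4+1+1=6 → 52/58 = 0.89655
  u2r: TP=54, FP=15+4+3=22 → 54/76 = 0.71053
  probe: TP=76, FP=12+5+6=23 → 76/99 = 0.76768
  normal: TP=37, FP=13+6+2=21 → 37/58 = 0.63793
Macro-precision = mean = (0.89655 + 0.71053 + 0.76768 + 0.63793) / 4 = 0.7532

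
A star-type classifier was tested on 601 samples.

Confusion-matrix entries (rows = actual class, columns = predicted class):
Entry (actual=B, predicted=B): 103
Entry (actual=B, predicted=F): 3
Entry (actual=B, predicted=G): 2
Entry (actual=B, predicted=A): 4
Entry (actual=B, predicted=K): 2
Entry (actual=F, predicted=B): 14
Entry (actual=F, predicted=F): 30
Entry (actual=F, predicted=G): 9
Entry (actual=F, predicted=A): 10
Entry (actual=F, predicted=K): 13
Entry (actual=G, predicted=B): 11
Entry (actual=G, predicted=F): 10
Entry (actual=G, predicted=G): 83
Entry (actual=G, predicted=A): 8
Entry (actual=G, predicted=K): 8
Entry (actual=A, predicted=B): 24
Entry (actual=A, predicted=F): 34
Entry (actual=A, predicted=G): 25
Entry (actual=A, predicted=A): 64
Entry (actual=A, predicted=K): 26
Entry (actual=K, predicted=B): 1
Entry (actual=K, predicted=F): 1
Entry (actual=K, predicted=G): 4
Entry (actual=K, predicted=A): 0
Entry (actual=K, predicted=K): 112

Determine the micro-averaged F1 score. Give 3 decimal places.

0.652

Micro-averaging pools counts across classes: ΣTP=392, ΣFP=209, ΣFN=209.
Micro-F1 score = 2·TP/(2·TP+FP+FN) on pooled counts = 0.652 (equals overall accuracy in single-label multiclass).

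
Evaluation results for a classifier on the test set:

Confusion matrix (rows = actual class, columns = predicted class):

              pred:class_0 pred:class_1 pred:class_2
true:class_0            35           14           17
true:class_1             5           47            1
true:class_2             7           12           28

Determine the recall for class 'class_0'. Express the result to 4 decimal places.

0.5303

One-vs-rest for 'class_0': TP = diagonal; FP = other classes predicted 'class_0'; FN = 'class_0' predicted as other.
recall = TP/(TP+FN).
class_0: TP=35, FN=14+17=31 → 35/66 = 0.53030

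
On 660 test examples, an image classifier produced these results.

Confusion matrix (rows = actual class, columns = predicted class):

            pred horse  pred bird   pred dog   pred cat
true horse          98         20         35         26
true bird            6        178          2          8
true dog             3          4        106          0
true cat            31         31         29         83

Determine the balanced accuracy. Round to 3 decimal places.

Balanced accuracy = mean of per-class recall.
  horse: recall = 98/179 = 0.5475
  bird: recall = 178/194 = 0.9175
  dog: recall = 106/113 = 0.9381
  cat: recall = 83/174 = 0.4770
Mean = (0.5475 + 0.9175 + 0.9381 + 0.4770) / 4 = 0.720

0.720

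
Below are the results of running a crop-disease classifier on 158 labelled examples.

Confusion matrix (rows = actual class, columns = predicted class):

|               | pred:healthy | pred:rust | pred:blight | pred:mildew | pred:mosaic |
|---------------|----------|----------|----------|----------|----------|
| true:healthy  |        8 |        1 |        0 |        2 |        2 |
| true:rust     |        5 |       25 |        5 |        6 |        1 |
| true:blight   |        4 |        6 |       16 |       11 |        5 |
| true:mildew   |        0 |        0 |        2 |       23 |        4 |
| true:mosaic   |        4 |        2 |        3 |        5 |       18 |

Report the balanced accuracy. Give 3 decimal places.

0.589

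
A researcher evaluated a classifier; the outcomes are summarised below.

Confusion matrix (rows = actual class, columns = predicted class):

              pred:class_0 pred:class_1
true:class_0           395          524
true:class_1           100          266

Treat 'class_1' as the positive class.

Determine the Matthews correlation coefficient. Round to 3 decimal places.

0.145

MCC = (TP·TN − FP·FN) / √((TP+FP)(TP+FN)(TN+FP)(TN+FN))
Numerator = 266·395 − 524·100 = 52670
Denominator = √(790·366·919·495) = √131531231700 = 362672.3476
MCC = 52670 / 362672.3476 = 0.145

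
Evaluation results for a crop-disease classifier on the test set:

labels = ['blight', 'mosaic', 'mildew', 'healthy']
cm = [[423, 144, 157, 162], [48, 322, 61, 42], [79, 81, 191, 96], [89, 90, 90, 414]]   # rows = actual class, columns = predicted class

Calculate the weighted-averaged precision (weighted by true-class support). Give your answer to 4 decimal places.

Per-class precision (TP/(TP+FP)):
  blight: TP=423, FP=48+79+89=216 → 423/639 = 0.66197
  mosaic: TP=322, FP=144+81+90=315 → 322/637 = 0.50549
  mildew: TP=191, FP=157+61+90=308 → 191/499 = 0.38277
  healthy: TP=414, FP=162+42+96=300 → 414/714 = 0.57983
Weighted-precision = Σ (supportᵢ/N)·precisionᵢ with N=2489: (886/2489)·0.66197 + (473/2489)·0.50549 + (447/2489)·0.38277 + (683/2489)·0.57983 = 0.5596

0.5596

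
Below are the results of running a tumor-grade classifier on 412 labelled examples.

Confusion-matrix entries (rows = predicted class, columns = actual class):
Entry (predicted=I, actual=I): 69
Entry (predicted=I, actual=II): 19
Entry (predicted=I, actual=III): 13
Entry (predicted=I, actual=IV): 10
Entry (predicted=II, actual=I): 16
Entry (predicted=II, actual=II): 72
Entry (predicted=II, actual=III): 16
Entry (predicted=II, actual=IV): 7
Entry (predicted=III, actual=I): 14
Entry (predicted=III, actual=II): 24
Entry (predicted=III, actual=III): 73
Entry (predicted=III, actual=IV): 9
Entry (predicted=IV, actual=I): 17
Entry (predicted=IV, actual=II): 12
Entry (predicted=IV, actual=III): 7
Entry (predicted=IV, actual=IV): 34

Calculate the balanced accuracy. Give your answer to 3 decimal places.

0.600

Balanced accuracy = mean of per-class recall.
  I: recall = 69/116 = 0.5948
  II: recall = 72/127 = 0.5669
  III: recall = 73/109 = 0.6697
  IV: recall = 34/60 = 0.5667
Mean = (0.5948 + 0.5669 + 0.6697 + 0.5667) / 4 = 0.600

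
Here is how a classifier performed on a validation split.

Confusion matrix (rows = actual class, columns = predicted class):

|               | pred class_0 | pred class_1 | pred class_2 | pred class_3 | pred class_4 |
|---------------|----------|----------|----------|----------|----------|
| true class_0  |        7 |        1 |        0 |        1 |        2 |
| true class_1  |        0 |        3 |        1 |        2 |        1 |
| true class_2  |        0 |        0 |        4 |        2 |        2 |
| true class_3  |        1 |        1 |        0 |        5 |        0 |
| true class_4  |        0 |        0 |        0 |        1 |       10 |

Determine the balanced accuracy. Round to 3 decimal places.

0.638

Balanced accuracy = mean of per-class recall.
  class_0: recall = 7/11 = 0.6364
  class_1: recall = 3/7 = 0.4286
  class_2: recall = 4/8 = 0.5000
  class_3: recall = 5/7 = 0.7143
  class_4: recall = 10/11 = 0.9091
Mean = (0.6364 + 0.4286 + 0.5000 + 0.7143 + 0.9091) / 5 = 0.638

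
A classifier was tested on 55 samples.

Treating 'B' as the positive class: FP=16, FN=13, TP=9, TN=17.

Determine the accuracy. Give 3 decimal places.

0.473

Accuracy = (TP+TN)/N = (9+17)/55 = 0.473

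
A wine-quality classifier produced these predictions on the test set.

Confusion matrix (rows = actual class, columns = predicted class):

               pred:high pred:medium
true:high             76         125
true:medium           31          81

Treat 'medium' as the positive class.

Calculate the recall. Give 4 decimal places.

Recall = TP/(TP+FN) = 81/(81+31) = 81/112 = 0.7232

0.7232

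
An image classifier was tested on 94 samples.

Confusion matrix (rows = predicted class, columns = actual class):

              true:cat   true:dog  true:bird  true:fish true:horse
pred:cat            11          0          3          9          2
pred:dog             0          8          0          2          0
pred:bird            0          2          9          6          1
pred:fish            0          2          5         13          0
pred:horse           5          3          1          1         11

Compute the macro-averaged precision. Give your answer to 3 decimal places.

0.583

Per-class precision (TP/(TP+FP)):
  cat: TP=11, FP=0+3+9+2=14 → 11/25 = 0.4400
  dog: TP=8, FP=0+0+2+0=2 → 8/10 = 0.8000
  bird: TP=9, FP=0+2+6+1=9 → 9/18 = 0.5000
  fish: TP=13, FP=0+2+5+0=7 → 13/20 = 0.6500
  horse: TP=11, FP=5+3+1+1=10 → 11/21 = 0.5238
Macro-precision = mean = (0.4400 + 0.8000 + 0.5000 + 0.6500 + 0.5238) / 5 = 0.583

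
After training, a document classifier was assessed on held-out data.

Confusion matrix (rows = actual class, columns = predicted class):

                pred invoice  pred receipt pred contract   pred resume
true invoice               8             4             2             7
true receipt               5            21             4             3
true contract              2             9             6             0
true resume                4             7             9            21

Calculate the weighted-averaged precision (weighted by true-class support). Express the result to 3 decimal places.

Per-class precision (TP/(TP+FP)):
  invoice: TP=8, FP=5+2+4=11 → 8/19 = 0.4211
  receipt: TP=21, FP=4+9+7=20 → 21/41 = 0.5122
  contract: TP=6, FP=2+4+9=15 → 6/21 = 0.2857
  resume: TP=21, FP=7+3+0=10 → 21/31 = 0.6774
Weighted-precision = Σ (supportᵢ/N)·precisionᵢ with N=112: (21/112)·0.4211 + (33/112)·0.5122 + (17/112)·0.2857 + (41/112)·0.6774 = 0.521

0.521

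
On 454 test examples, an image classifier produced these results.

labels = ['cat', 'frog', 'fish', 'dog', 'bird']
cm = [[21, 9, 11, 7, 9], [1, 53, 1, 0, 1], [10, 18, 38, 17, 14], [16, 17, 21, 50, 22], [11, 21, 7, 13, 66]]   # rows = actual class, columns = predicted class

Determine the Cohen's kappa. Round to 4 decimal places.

Observed agreement pₒ = trace/N = 228/454 = 0.50220
Expected agreement pₑ = Σ (rowᵢ·colᵢ)/N² = (57·59 + 56·118 + 97·78 + 126·87 + 118·112)/454² = 0.20239
κ = (pₒ − pₑ)/(1 − pₑ) = (0.50220 − 0.20239)/(1 − 0.20239) = 0.3759

0.3759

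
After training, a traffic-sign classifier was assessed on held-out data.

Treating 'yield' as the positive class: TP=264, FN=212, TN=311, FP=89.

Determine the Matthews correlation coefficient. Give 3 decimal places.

0.337

MCC = (TP·TN − FP·FN) / √((TP+FP)(TP+FN)(TN+FP)(TN+FN))
Numerator = 264·311 − 89·212 = 63236
Denominator = √(353·476·400·523) = √35151457600 = 187487.2198
MCC = 63236 / 187487.2198 = 0.337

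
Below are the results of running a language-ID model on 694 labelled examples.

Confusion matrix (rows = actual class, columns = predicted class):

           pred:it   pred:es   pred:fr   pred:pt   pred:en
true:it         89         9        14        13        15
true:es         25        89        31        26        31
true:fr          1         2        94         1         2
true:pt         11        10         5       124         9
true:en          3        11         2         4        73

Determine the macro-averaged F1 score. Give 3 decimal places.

0.678

Per-class F1 score (2·TP/(2·TP+FP+FN)):
  it: TP=89, FP=25+1+11+3=40, FN=9+14+13+15=51 → 178/269 = 0.6617
  es: TP=89, FP=9+2+10+11=32, FN=25+31+26+31=113 → 178/323 = 0.5511
  fr: TP=94, FP=14+31+5+2=52, FN=1+2+1+2=6 → 188/246 = 0.7642
  pt: TP=124, FP=13+26+1+4=44, FN=11+10+5+9=35 → 248/327 = 0.7584
  en: TP=73, FP=15+31+2+9=57, FN=3+11+2+4=20 → 146/223 = 0.6547
Macro-F1 score = mean = (0.6617 + 0.5511 + 0.7642 + 0.7584 + 0.6547) / 5 = 0.678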